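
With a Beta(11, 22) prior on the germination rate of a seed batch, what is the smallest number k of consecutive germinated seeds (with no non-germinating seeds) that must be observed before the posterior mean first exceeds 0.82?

k = 90

After k germinated seeds and 0 non-germinating seeds the posterior is Beta(11+k, 22), with mean (11+k)/(11+22+k).
Set (11+k)/(33+k) > 0.82 and solve: k > (0.82·33 − 11)/(1 − 0.82) = 89.222.
The smallest integer exceeding 89.222 is 90.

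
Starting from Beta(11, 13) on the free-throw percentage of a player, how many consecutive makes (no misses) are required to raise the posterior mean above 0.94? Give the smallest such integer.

After k makes and 0 misses the posterior is Beta(11+k, 13), with mean (11+k)/(11+13+k).
Set (11+k)/(24+k) > 0.94 and solve: k > (0.94·24 − 11)/(1 − 0.94) = 192.667.
The smallest integer exceeding 192.667 is 193, and checking k=193: (204)/(217) = 0.9401 > 0.94.

k = 193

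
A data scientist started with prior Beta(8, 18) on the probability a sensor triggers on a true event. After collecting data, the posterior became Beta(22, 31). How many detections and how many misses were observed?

Under Beta–binomial conjugacy the posterior parameters are (α+s, β+f).
So s = 22 − 8 = 14 and f = 31 − 18 = 13.

14 detections and 13 misses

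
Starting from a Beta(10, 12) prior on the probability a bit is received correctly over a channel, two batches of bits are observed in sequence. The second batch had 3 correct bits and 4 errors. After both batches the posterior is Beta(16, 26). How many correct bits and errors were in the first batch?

3 correct bits and 10 errors

Because Beta–binomial updating is additive in the counts, the combined data contributed (α_post−α_prior, β_post−β_prior) successes and failures.
Total across both batches: 16−10=6 correct bits, 26−12=14 errors.
Subtract the second batch: 6−3=3 correct bits and 14−4=10 errors.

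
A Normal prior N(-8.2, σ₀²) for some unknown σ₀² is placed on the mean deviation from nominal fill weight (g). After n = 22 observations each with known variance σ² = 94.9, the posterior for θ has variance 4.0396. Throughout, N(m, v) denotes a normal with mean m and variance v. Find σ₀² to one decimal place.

Posterior precision equals prior precision plus data precision: 1/σ_n² = 1/σ₀² + n/σ².
So 1/σ₀² = 1/4.0396 − 22/94.9 = 0.247549 − 0.231823 = 0.015726.
Hence σ₀² = 1/0.015726 ≈ 63.6.

σ₀² = 63.6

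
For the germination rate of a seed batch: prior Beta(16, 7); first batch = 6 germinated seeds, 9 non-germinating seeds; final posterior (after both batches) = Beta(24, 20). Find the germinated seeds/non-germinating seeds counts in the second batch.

Sequential conjugate updates are equivalent to a single update on the pooled data, so total successes = posterior α − prior α and total failures = posterior β − prior β.
Total across both batches: 24−16=8 germinated seeds, 20−7=13 non-germinating seeds.
Subtract the first batch: 8−6=2 germinated seeds and 13−9=4 non-germinating seeds.

2 germinated seeds and 4 non-germinating seeds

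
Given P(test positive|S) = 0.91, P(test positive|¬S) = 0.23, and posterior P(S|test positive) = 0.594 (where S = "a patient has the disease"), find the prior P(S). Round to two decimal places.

In odds form, posterior odds = prior odds × likelihood ratio, so prior odds = posterior odds ÷ LR.
Posterior odds = 0.594/(1−0.594) = 1.4631. LR = 0.91/0.23 = 3.9565.
Prior odds = 1.4631/3.9565 = 0.3698, so P(S) = 0.3698/(1+0.3698) ≈ 0.27.

P(S) = 0.27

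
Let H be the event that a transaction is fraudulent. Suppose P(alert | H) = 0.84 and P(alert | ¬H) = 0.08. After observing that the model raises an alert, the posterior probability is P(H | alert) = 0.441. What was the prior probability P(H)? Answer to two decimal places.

In odds form, posterior odds = prior odds × likelihood ratio, so prior odds = posterior odds ÷ LR.
Posterior odds = 0.441/(1−0.441) = 0.7889. LR = 0.84/0.08 = 10.5000.
Prior odds = 0.7889/10.5000 = 0.0751, so P(H) = 0.0751/(1+0.0751) ≈ 0.07.

P(H) = 0.07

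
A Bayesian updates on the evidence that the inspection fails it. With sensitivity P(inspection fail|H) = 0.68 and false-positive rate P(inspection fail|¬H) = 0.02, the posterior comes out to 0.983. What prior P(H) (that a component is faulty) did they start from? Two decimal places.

P(H) = 0.63

Bayes' rule in odds form gives O(H|E) = O(H)·[P(E|H)/P(E|¬H)], hence O(H) = O(H|E)/LR.
Posterior odds = 0.983/(1−0.983) = 57.8235. LR = 0.68/0.02 = 34.0000.
Prior odds = 57.8235/34.0000 = 1.7007, so P(H) = 1.7007/(1+1.7007) ≈ 0.63.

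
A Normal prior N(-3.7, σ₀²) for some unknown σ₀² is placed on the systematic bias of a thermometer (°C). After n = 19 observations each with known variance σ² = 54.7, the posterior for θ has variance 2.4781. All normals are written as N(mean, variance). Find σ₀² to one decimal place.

σ₀² = 17.8

For the Normal–Normal model with known σ², precisions add: τ_n = τ₀ + n/σ².
So 1/σ₀² = 1/2.4781 − 19/54.7 = 0.403535 − 0.347349 = 0.056186.
Hence σ₀² = 1/0.056186 ≈ 17.8.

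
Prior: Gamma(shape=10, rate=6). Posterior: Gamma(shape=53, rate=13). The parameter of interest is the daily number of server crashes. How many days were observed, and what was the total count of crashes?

A Gamma(α, β) prior (rate parametrization) on a Poisson rate with n observations summing to S gives posterior Gamma(α+S, β+n).
Matching: Σxᵢ = 53 − 10 = 43 and n = 13 − 6 = 7.

n = 7 days with total 43 crashes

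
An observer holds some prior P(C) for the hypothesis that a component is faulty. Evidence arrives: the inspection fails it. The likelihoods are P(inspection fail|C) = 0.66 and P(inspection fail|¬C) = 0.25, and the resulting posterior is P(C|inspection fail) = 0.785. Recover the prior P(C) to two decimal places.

P(C) = 0.58

Bayes' rule in odds form gives O(C|E) = O(C)·[P(E|C)/P(E|¬C)], hence O(C) = O(C|E)/LR.
Posterior odds = 0.785/(1−0.785) = 3.6512. LR = 0.66/0.25 = 2.6400.
Prior odds = 3.6512/2.6400 = 1.3830, so P(C) = 1.3830/(1+1.3830) ≈ 0.58.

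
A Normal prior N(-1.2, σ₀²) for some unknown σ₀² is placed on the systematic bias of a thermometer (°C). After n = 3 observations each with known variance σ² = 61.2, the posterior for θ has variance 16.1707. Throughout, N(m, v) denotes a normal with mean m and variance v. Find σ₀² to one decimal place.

σ₀² = 78.0

Posterior precision equals prior precision plus data precision: 1/σ_n² = 1/σ₀² + n/σ².
So 1/σ₀² = 1/16.1707 − 3/61.2 = 0.061840 − 0.049020 = 0.012820.
Hence σ₀² = 1/0.012820 ≈ 78.0.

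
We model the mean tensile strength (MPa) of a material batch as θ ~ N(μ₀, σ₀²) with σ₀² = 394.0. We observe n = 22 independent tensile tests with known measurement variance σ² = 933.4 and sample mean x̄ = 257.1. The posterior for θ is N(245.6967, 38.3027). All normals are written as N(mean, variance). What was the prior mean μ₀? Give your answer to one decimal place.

The posterior mean is a precision-weighted average: μ_n = (τ₀μ₀ + τ_data·x̄)/(τ₀+τ_data), with τ₀=1/σ₀² and τ_data=n/σ².
Here τ₀ = 1/394.0 = 0.002538 and τ_data = 22/933.4 = 0.023570, so τ_n = 0.026108.
Rearranging for μ₀: μ₀ = (μ_n·τ_n − τ_data·x̄)/τ₀ = (245.6967·0.026108 − 0.023570·257.1) / 0.002538 = 0.354802/0.002538 ≈ 139.8.

μ₀ = 139.8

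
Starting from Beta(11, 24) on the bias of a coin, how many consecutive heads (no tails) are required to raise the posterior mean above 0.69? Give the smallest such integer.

k = 43

After k heads and 0 tails the posterior is Beta(11+k, 24), with mean (11+k)/(11+24+k).
Set (11+k)/(35+k) > 0.69 and solve: k > (0.69·35 − 11)/(1 − 0.69) = 42.419.
The smallest integer exceeding 42.419 is 43.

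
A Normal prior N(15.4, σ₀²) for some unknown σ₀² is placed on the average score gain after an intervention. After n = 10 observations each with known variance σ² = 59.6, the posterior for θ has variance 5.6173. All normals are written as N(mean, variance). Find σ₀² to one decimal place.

σ₀² = 97.7

Posterior precision equals prior precision plus data precision: 1/σ_n² = 1/σ₀² + n/σ².
So 1/σ₀² = 1/5.6173 − 10/59.6 = 0.178021 − 0.167785 = 0.010236.
Hence σ₀² = 1/0.010236 ≈ 97.7.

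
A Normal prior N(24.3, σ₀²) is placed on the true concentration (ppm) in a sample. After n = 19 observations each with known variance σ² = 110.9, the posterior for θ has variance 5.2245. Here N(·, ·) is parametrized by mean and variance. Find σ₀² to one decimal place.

σ₀² = 49.8

Posterior precision equals prior precision plus data precision: 1/σ_n² = 1/σ₀² + n/σ².
So 1/σ₀² = 1/5.2245 − 19/110.9 = 0.191406 − 0.171326 = 0.020080.
Hence σ₀² = 1/0.020080 ≈ 49.8.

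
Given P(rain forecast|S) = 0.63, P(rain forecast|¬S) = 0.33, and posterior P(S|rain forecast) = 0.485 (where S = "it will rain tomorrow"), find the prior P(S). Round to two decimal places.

Bayes' rule in odds form gives O(S|E) = O(S)·[P(E|S)/P(E|¬S)], hence O(S) = O(S|E)/LR.
Posterior odds = 0.485/(1−0.485) = 0.9417. LR = 0.63/0.33 = 1.9091.
Prior odds = 0.9417/1.9091 = 0.4933, so P(S) = 0.4933/(1+0.4933) ≈ 0.33.

P(S) = 0.33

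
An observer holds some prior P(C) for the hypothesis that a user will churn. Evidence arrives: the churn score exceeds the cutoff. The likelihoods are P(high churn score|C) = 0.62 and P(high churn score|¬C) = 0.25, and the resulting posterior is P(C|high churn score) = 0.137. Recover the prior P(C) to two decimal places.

In odds form, posterior odds = prior odds × likelihood ratio, so prior odds = posterior odds ÷ LR.
Posterior odds = 0.137/(1−0.137) = 0.1587. LR = 0.62/0.25 = 2.4800.
Prior odds = 0.1587/2.4800 = 0.0640, so P(C) = 0.0640/(1+0.0640) ≈ 0.06.

P(C) = 0.06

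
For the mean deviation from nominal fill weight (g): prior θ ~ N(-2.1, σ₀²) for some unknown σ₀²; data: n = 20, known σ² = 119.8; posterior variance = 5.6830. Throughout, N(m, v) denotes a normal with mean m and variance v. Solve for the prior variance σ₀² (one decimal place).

σ₀² = 110.9

For the Normal–Normal model with known σ², precisions add: τ_n = τ₀ + n/σ².
So 1/σ₀² = 1/5.6830 − 20/119.8 = 0.175963 − 0.166945 = 0.009018.
Hence σ₀² = 1/0.009018 ≈ 110.9.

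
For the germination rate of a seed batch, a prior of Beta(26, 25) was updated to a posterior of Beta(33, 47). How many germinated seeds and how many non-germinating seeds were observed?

7 germinated seeds and 22 non-germinating seeds

A Beta(α, β) prior with s successes and f failures in binomial data gives a Beta(α+s, β+f) posterior.
Match parameters: s=33−26=7, f=47−25=22.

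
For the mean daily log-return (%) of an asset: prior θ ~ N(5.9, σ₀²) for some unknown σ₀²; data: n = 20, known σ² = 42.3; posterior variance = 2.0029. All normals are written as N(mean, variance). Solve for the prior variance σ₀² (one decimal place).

Posterior precision equals prior precision plus data precision: 1/σ_n² = 1/σ₀² + n/σ².
So 1/σ₀² = 1/2.0029 − 20/42.3 = 0.499276 − 0.472813 = 0.026463.
Hence σ₀² = 1/0.026463 ≈ 37.8.

σ₀² = 37.8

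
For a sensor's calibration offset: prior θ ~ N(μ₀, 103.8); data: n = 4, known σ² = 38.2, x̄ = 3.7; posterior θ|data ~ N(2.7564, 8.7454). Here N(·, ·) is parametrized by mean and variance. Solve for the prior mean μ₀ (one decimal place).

μ₀ = -7.5

With known observation variance, the Normal–Normal posterior has precision τ_n = τ₀ + n/σ² and mean μ_n = (τ₀μ₀ + (n/σ²)x̄)/τ_n.
Here τ₀ = 1/103.8 = 0.009634 and τ_data = 4/38.2 = 0.104712, so τ_n = 0.114346.
Rearranging for μ₀: μ₀ = (μ_n·τ_n − τ_data·x̄)/τ₀ = (2.7564·0.114346 − 0.104712·3.7) / 0.009634 = -0.072251/0.009634 ≈ -7.5.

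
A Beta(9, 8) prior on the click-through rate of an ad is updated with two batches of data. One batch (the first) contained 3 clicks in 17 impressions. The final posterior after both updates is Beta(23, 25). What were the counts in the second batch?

Because Beta–binomial updating is additive in the counts, the combined data contributed (α_post−α_prior, β_post−β_prior) successes and failures.
Total across both batches: 23−9=14 clicks, 25−8=17 non-clicks.
Subtract the first batch: 14−3=11 clicks and 17−14=3 non-clicks.

11 clicks and 3 non-clicks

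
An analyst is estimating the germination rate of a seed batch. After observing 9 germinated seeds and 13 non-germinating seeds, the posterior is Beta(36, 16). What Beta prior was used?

Under Beta–binomial conjugacy the posterior parameters are (a+s, b+f).
So a = 36 − 9 = 27 and b = 16 − 13 = 3.

Beta(27, 3)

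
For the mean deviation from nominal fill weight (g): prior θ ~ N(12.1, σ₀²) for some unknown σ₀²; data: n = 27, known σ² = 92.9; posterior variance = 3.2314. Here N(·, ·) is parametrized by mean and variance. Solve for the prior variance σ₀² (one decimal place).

σ₀² = 53.1

Posterior precision equals prior precision plus data precision: 1/σ_n² = 1/σ₀² + n/σ².
So 1/σ₀² = 1/3.2314 − 27/92.9 = 0.309463 − 0.290635 = 0.018828.
Hence σ₀² = 1/0.018828 ≈ 53.1.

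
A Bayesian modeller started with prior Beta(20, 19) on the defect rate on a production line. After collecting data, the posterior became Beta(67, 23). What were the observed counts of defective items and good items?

A Beta(a, b) prior with s successes and f failures in binomial data gives a Beta(a+s, b+f) posterior.
So s = 67 − 20 = 47 and f = 23 − 19 = 4.

47 defective items and 4 good items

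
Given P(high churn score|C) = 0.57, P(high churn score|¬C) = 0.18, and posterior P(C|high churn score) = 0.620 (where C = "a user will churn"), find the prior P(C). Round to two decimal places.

P(C) = 0.34

In odds form, posterior odds = prior odds × likelihood ratio, so prior odds = posterior odds ÷ LR.
Posterior odds = 0.620/(1−0.620) = 1.6316. LR = 0.57/0.18 = 3.1667.
Prior odds = 1.6316/3.1667 = 0.5152, so P(C) = 0.5152/(1+0.5152) ≈ 0.34.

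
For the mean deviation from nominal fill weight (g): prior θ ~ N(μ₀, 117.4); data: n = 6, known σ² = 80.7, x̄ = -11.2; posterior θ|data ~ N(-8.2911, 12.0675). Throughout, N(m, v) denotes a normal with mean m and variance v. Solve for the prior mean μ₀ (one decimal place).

μ₀ = 17.1

The posterior mean is a precision-weighted average: μ_n = (τ₀μ₀ + τ_data·x̄)/(τ₀+τ_data), with τ₀=1/σ₀² and τ_data=n/σ².
Here τ₀ = 1/117.4 = 0.008518 and τ_data = 6/80.7 = 0.074349, so τ_n = 0.082867.
Rearranging for μ₀: μ₀ = (μ_n·τ_n − τ_data·x̄)/τ₀ = (-8.2911·0.082867 − 0.074349·-11.2) / 0.008518 = 0.145650/0.008518 ≈ 17.1.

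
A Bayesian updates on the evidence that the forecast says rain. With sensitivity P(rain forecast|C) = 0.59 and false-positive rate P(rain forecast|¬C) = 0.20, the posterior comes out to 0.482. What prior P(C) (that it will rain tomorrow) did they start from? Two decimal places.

Bayes' rule in odds form gives O(C|E) = O(C)·[P(E|C)/P(E|¬C)], hence O(C) = O(C|E)/LR.
Posterior odds = 0.482/(1−0.482) = 0.9305. LR = 0.59/0.20 = 2.9500.
Prior odds = 0.9305/2.9500 = 0.3154, so P(C) = 0.3154/(1+0.3154) ≈ 0.24.

P(C) = 0.24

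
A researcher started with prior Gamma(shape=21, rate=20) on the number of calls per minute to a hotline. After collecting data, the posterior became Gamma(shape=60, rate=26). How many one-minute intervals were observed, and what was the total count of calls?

Gamma–Poisson conjugacy: posterior shape = α + Σxᵢ, posterior rate = β + n.
Matching: Σxᵢ = 60 − 21 = 39 and n = 26 − 20 = 6.

n = 6 one-minute intervals with total 39 calls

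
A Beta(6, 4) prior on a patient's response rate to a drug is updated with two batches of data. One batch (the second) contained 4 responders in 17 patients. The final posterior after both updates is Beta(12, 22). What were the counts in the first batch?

Because Beta–binomial updating is additive in the counts, the combined data contributed (α_post−α_prior, β_post−β_prior) successes and failures.
Total across both batches: 12−6=6 responders, 22−4=18 non-responders.
Subtract the second batch: 6−4=2 responders and 18−13=5 non-responders.

2 responders and 5 non-responders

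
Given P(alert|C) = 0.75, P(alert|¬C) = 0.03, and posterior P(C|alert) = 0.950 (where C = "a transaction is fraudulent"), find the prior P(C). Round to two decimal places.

Bayes' rule in odds form gives O(C|E) = O(C)·[P(E|C)/P(E|¬C)], hence O(C) = O(C|E)/LR.
Posterior odds = 0.950/(1−0.950) = 19.0000. LR = 0.75/0.03 = 25.0000.
Prior odds = 19.0000/25.0000 = 0.7600, so P(C) = 0.7600/(1+0.7600) ≈ 0.43.

P(C) = 0.43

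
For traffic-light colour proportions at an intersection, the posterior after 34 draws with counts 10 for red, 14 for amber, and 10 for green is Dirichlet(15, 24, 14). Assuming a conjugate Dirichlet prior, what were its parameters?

For a Dirichlet(α) prior with multinomial counts c, the posterior is Dirichlet(α + c) componentwise.
Subtract each count from the matching posterior parameter: 15−10=5, 24−14=10, 14−10=4.

Dirichlet(5, 10, 4)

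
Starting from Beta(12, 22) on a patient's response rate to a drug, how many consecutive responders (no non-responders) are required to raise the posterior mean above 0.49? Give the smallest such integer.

After k responders and 0 non-responders the posterior is Beta(12+k, 22), with mean (12+k)/(12+22+k).
Set (12+k)/(34+k) > 0.49 and solve: k > (0.49·34 − 12)/(1 − 0.49) = 9.137.
The smallest integer exceeding 9.137 is 10.

k = 10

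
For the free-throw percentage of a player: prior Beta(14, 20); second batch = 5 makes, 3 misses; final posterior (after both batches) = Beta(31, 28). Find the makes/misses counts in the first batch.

Sequential conjugate updates are equivalent to a single update on the pooled data, so total successes = posterior α − prior α and total failures = posterior β − prior β.
Total across both batches: 31−14=17 makes, 28−20=8 misses.
Subtract the second batch: 17−5=12 makes and 8−3=5 misses.

12 makes and 5 misses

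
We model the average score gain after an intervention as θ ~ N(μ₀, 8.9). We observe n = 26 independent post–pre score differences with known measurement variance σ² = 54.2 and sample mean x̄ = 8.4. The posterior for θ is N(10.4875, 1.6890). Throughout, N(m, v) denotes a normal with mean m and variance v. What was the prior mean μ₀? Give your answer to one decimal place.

μ₀ = 19.4

With known observation variance, the Normal–Normal posterior has precision τ_n = τ₀ + n/σ² and mean μ_n = (τ₀μ₀ + (n/σ²)x̄)/τ_n.
Here τ₀ = 1/8.9 = 0.112360 and τ_data = 26/54.2 = 0.479705, so τ_n = 0.592065.
Rearranging for μ₀: μ₀ = (μ_n·τ_n − τ_data·x̄)/τ₀ = (10.4875·0.592065 − 0.479705·8.4) / 0.112360 = 2.179760/0.112360 ≈ 19.4.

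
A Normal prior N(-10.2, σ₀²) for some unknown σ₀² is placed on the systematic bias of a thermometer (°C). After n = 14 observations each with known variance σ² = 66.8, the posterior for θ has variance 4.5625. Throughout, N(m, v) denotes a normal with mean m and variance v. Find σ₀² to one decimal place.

For the Normal–Normal model with known σ², precisions add: τ_n = τ₀ + n/σ².
So 1/σ₀² = 1/4.5625 − 14/66.8 = 0.219178 − 0.209581 = 0.009597.
Hence σ₀² = 1/0.009597 ≈ 104.2.

σ₀² = 104.2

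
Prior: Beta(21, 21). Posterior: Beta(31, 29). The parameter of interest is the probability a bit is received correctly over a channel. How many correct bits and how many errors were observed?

Beta is conjugate to the binomial likelihood: posterior = Beta(a+s, b+f).
Match parameters: s=31−21=10, f=29−21=8.

10 correct bits and 8 errors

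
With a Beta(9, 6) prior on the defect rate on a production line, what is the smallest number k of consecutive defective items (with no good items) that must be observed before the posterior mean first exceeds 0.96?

k = 136

After k defective items and 0 good items the posterior is Beta(9+k, 6), with mean (9+k)/(9+6+k).
Set (9+k)/(15+k) > 0.96 and solve: k > (0.96·15 − 9)/(1 − 0.96) = 135.000.
The smallest integer exceeding 135.000 is 136.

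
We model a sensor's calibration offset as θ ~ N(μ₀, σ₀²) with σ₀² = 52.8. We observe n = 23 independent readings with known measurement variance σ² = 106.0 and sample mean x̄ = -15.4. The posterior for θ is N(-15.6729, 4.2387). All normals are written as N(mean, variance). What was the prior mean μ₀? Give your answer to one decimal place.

μ₀ = -18.8

With known observation variance, the Normal–Normal posterior has precision τ_n = τ₀ + n/σ² and mean μ_n = (τ₀μ₀ + (n/σ²)x̄)/τ_n.
Here τ₀ = 1/52.8 = 0.018939 and τ_data = 23/106.0 = 0.216981, so τ_n = 0.235920.
Rearranging for μ₀: μ₀ = (μ_n·τ_n − τ_data·x̄)/τ₀ = (-15.6729·0.235920 − 0.216981·-15.4) / 0.018939 = -0.356043/0.018939 ≈ -18.8.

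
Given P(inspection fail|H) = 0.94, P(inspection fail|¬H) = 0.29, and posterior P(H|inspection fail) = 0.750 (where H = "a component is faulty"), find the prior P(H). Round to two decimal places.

P(H) = 0.48

Bayes' rule in odds form gives O(H|E) = O(H)·[P(E|H)/P(E|¬H)], hence O(H) = O(H|E)/LR.
Posterior odds = 0.750/(1−0.750) = 3.0000. LR = 0.94/0.29 = 3.2414.
Prior odds = 3.0000/3.2414 = 0.9255, so P(H) = 0.9255/(1+0.9255) ≈ 0.48.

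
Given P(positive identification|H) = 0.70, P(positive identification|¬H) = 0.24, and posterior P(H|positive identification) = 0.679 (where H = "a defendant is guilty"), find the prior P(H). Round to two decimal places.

P(H) = 0.42

Bayes' rule in odds form gives O(H|E) = O(H)·[P(E|H)/P(E|¬H)], hence O(H) = O(H|E)/LR.
Posterior odds = 0.679/(1−0.679) = 2.1153. LR = 0.70/0.24 = 2.9167.
Prior odds = 2.1153/2.9167 = 0.7252, so P(H) = 0.7252/(1+0.7252) ≈ 0.42.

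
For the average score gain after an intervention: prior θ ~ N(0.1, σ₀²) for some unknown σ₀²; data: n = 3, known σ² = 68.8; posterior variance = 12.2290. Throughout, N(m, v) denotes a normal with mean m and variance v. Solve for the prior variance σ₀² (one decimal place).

σ₀² = 26.2

For the Normal–Normal model with known σ², precisions add: τ_n = τ₀ + n/σ².
So 1/σ₀² = 1/12.2290 − 3/68.8 = 0.081773 − 0.043605 = 0.038168.
Hence σ₀² = 1/0.038168 ≈ 26.2.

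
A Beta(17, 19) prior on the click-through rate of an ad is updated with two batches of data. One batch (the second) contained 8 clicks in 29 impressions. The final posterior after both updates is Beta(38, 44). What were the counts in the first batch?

13 clicks and 4 non-clicks

Because Beta–binomial updating is additive in the counts, the combined data contributed (α_post−α_prior, β_post−β_prior) successes and failures.
Total across both batches: 38−17=21 clicks, 44−19=25 non-clicks.
Subtract the second batch: 21−8=13 clicks and 25−21=4 non-clicks.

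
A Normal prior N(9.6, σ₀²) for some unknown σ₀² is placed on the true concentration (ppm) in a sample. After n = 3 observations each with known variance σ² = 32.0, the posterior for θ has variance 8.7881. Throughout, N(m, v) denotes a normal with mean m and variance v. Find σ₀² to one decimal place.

For the Normal–Normal model with known σ², precisions add: τ_n = τ₀ + n/σ².
So 1/σ₀² = 1/8.7881 − 3/32.0 = 0.113790 − 0.093750 = 0.020040.
Hence σ₀² = 1/0.020040 ≈ 49.9.

σ₀² = 49.9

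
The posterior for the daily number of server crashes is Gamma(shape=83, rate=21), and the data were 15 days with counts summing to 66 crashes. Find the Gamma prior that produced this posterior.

A Gamma(α, β) prior (rate parametrization) on a Poisson rate with n observations summing to S gives posterior Gamma(α+S, β+n).
So α = 83 − 66 = 17 and β = 21 − 15 = 6.

Gamma(shape=17, rate=6)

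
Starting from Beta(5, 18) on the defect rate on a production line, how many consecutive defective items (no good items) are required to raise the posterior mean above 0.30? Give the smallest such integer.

k = 3

After k defective items and 0 good items the posterior is Beta(5+k, 18), with mean (5+k)/(5+18+k).
Set (5+k)/(23+k) > 0.30 and solve: k > (0.30·23 − 5)/(1 − 0.30) = 2.714.
The smallest integer exceeding 2.714 is 3, and checking k=3: (8)/(26) = 0.3077 > 0.30.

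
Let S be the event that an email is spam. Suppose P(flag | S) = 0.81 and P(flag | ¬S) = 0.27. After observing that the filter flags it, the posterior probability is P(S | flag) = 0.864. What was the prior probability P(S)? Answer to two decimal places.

P(S) = 0.68

Bayes' rule in odds form gives O(S|E) = O(S)·[P(E|S)/P(E|¬S)], hence O(S) = O(S|E)/LR.
Posterior odds = 0.864/(1−0.864) = 6.3529. LR = 0.81/0.27 = 3.0000.
Prior odds = 6.3529/3.0000 = 2.1176, so P(S) = 2.1176/(1+2.1176) ≈ 0.68.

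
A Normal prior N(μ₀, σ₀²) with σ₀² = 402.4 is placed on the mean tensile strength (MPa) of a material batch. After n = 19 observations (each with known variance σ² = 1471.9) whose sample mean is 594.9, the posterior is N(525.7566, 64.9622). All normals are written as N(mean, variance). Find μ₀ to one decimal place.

With known observation variance, the Normal–Normal posterior has precision τ_n = τ₀ + n/σ² and mean μ_n = (τ₀μ₀ + (n/σ²)x̄)/τ_n.
Here τ₀ = 1/402.4 = 0.002485 and τ_data = 19/1471.9 = 0.012908, so τ_n = 0.015393.
Rearranging for μ₀: μ₀ = (μ_n·τ_n − τ_data·x̄)/τ₀ = (525.7566·0.015393 − 0.012908·594.9) / 0.002485 = 0.414002/0.002485 ≈ 166.6.

μ₀ = 166.6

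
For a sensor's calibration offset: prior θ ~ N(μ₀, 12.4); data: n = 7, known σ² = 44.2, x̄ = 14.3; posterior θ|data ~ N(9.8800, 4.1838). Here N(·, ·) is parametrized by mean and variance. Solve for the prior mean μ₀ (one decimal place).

μ₀ = 1.2

The posterior mean is a precision-weighted average: μ_n = (τ₀μ₀ + τ_data·x̄)/(τ₀+τ_data), with τ₀=1/σ₀² and τ_data=n/σ².
Here τ₀ = 1/12.4 = 0.080645 and τ_data = 7/44.2 = 0.158371, so τ_n = 0.239016.
Rearranging for μ₀: μ₀ = (μ_n·τ_n − τ_data·x̄)/τ₀ = (9.8800·0.239016 − 0.158371·14.3) / 0.080645 = 0.096773/0.080645 ≈ 1.2.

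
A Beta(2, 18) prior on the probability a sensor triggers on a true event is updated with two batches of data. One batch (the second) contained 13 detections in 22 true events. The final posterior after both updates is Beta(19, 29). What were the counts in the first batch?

Because Beta–binomial updating is additive in the counts, the combined data contributed (α_post−α_prior, β_post−β_prior) successes and failures.
Total across both batches: 19−2=17 detections, 29−18=11 misses.
Subtract the second batch: 17−13=4 detections and 11−9=2 misses.

4 detections and 2 misses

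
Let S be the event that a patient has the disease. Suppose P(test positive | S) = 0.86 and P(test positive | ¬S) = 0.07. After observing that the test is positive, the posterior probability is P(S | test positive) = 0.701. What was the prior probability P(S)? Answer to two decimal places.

Bayes' rule in odds form gives O(S|E) = O(S)·[P(E|S)/P(E|¬S)], hence O(S) = O(S|E)/LR.
Posterior odds = 0.701/(1−0.701) = 2.3445. LR = 0.86/0.07 = 12.2857.
Prior odds = 2.3445/12.2857 = 0.1908, so P(S) = 0.1908/(1+0.1908) ≈ 0.16.

P(S) = 0.16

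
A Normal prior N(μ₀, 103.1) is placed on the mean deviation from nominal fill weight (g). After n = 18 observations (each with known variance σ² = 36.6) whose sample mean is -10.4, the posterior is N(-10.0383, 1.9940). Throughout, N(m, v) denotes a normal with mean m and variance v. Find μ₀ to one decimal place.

With known observation variance, the Normal–Normal posterior has precision τ_n = τ₀ + n/σ² and mean μ_n = (τ₀μ₀ + (n/σ²)x̄)/τ_n.
Here τ₀ = 1/103.1 = 0.009699 and τ_data = 18/36.6 = 0.491803, so τ_n = 0.501502.
Rearranging for μ₀: μ₀ = (μ_n·τ_n − τ_data·x̄)/τ₀ = (-10.0383·0.501502 − 0.491803·-10.4) / 0.009699 = 0.080524/0.009699 ≈ 8.3.

μ₀ = 8.3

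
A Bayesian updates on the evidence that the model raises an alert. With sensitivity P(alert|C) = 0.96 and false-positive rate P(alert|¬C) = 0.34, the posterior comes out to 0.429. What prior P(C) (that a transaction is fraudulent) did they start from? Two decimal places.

P(C) = 0.21

Bayes' rule in odds form gives O(C|E) = O(C)·[P(E|C)/P(E|¬C)], hence O(C) = O(C|E)/LR.
Posterior odds = 0.429/(1−0.429) = 0.7513. LR = 0.96/0.34 = 2.8235.
Prior odds = 0.7513/2.8235 = 0.2661, so P(C) = 0.2661/(1+0.2661) ≈ 0.21.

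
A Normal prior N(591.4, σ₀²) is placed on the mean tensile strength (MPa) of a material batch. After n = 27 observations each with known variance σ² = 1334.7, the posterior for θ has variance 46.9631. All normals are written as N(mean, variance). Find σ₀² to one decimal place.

σ₀² = 939.8

For the Normal–Normal model with known σ², precisions add: τ_n = τ₀ + n/σ².
So 1/σ₀² = 1/46.9631 − 27/1334.7 = 0.021293 − 0.020229 = 0.001064.
Hence σ₀² = 1/0.001064 ≈ 939.8.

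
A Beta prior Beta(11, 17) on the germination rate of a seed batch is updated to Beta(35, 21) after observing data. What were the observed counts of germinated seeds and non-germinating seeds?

24 germinated seeds and 4 non-germinating seeds

Beta is conjugate to the binomial likelihood: posterior = Beta(a+s, b+f).
Match parameters: s=35−11=24, f=21−17=4.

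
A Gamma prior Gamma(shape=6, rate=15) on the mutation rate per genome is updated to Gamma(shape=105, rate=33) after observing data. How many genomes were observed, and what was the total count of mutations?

n = 18 genomes with total 99 mutations

A Gamma(α, β) prior (rate parametrization) on a Poisson rate with n observations summing to S gives posterior Gamma(α+S, β+n).
Matching: Σxᵢ = 105 − 6 = 99 and n = 33 − 15 = 18.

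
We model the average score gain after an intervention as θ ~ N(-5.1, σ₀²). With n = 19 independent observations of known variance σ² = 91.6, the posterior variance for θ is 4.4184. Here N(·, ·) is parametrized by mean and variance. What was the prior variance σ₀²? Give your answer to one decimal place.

For the Normal–Normal model with known σ², precisions add: τ_n = τ₀ + n/σ².
So 1/σ₀² = 1/4.4184 − 19/91.6 = 0.226326 − 0.207424 = 0.018902.
Hence σ₀² = 1/0.018902 ≈ 52.9.

σ₀² = 52.9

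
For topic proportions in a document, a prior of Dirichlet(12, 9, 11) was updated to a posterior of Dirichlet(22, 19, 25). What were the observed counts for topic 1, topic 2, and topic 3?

For a Dirichlet(α) prior with multinomial counts c, the posterior is Dirichlet(α + c) componentwise.
Counts are posterior − prior componentwise: 22−12=10, 19−9=10, 25−11=14.

counts (10, 10, 14)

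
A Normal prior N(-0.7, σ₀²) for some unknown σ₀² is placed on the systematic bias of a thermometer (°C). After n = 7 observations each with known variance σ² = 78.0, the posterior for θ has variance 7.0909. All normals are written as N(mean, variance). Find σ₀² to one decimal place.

For the Normal–Normal model with known σ², precisions add: τ_n = τ₀ + n/σ².
So 1/σ₀² = 1/7.0909 − 7/78.0 = 0.141026 − 0.089744 = 0.051282.
Hence σ₀² = 1/0.051282 ≈ 19.5.

σ₀² = 19.5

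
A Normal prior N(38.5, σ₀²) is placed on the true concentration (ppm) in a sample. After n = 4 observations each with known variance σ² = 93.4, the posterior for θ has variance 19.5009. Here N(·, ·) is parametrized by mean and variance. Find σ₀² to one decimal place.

For the Normal–Normal model with known σ², precisions add: τ_n = τ₀ + n/σ².
So 1/σ₀² = 1/19.5009 − 4/93.4 = 0.051280 − 0.042827 = 0.008453.
Hence σ₀² = 1/0.008453 ≈ 118.3.

σ₀² = 118.3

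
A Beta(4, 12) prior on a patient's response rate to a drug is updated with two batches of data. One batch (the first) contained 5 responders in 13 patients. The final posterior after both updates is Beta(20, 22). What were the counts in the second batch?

11 responders and 2 non-responders

Because Beta–binomial updating is additive in the counts, the combined data contributed (α_post−α_prior, β_post−β_prior) successes and failures.
Total across both batches: 20−4=16 responders, 22−12=10 non-responders.
Subtract the first batch: 16−5=11 responders and 10−8=2 non-responders.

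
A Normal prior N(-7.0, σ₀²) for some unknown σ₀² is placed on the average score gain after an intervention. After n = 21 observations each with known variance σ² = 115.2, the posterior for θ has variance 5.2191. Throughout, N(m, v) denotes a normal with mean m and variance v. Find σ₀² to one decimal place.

For the Normal–Normal model with known σ², precisions add: τ_n = τ₀ + n/σ².
So 1/σ₀² = 1/5.2191 − 21/115.2 = 0.191604 − 0.182292 = 0.009312.
Hence σ₀² = 1/0.009312 ≈ 107.4.

σ₀² = 107.4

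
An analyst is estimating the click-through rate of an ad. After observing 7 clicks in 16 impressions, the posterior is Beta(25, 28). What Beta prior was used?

Beta(18, 19)

Beta is conjugate to the binomial likelihood: posterior = Beta(α+s, β+f).
Subtract the data counts: 25−7=18, 28−9=19.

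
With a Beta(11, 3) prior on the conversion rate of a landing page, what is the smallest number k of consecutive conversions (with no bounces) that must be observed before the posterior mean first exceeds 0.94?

k = 37

After k conversions and 0 bounces the posterior is Beta(11+k, 3), with mean (11+k)/(11+3+k).
Set (11+k)/(14+k) > 0.94 and solve: k > (0.94·14 − 11)/(1 − 0.94) = 36.000.
The smallest integer exceeding 36.000 is 37, and checking k=37: (48)/(51) = 0.9412 > 0.94.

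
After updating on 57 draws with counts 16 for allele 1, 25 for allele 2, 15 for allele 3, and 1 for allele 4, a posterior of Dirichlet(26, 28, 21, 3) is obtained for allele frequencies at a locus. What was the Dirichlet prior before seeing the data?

For a Dirichlet(α) prior with multinomial counts c, the posterior is Dirichlet(α + c) componentwise.
Subtract each count from the matching posterior parameter: 26−16=10, 28−25=3, 21−15=6, 3−1=2.

Dirichlet(10, 3, 6, 2)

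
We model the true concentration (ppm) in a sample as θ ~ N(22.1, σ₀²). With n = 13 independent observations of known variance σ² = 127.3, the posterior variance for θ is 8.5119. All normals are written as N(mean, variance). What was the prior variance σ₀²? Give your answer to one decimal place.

Posterior precision equals prior precision plus data precision: 1/σ_n² = 1/σ₀² + n/σ².
So 1/σ₀² = 1/8.5119 − 13/127.3 = 0.117483 − 0.102121 = 0.015362.
Hence σ₀² = 1/0.015362 ≈ 65.1.

σ₀² = 65.1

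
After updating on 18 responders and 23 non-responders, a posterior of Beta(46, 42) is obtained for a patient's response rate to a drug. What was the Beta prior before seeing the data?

Under Beta–binomial conjugacy the posterior parameters are (a+s, b+f).
Subtract the data counts: 46−18=28, 42−23=19.

Beta(28, 19)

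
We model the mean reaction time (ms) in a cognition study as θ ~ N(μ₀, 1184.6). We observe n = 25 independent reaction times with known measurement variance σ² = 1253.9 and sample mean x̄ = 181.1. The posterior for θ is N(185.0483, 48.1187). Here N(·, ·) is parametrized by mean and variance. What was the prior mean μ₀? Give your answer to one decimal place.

μ₀ = 278.3

The posterior mean is a precision-weighted average: μ_n = (τ₀μ₀ + τ_data·x̄)/(τ₀+τ_data), with τ₀=1/σ₀² and τ_data=n/σ².
Here τ₀ = 1/1184.6 = 0.000844 and τ_data = 25/1253.9 = 0.019938, so τ_n = 0.020782.
Rearranging for μ₀: μ₀ = (μ_n·τ_n − τ_data·x̄)/τ₀ = (185.0483·0.020782 − 0.019938·181.1) / 0.000844 = 0.234902/0.000844 ≈ 278.3.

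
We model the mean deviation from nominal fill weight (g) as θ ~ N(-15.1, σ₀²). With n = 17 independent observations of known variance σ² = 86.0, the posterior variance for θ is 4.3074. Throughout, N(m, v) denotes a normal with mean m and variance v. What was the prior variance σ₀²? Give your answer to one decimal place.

σ₀² = 29.0

For the Normal–Normal model with known σ², precisions add: τ_n = τ₀ + n/σ².
So 1/σ₀² = 1/4.3074 − 17/86.0 = 0.232159 − 0.197674 = 0.034485.
Hence σ₀² = 1/0.034485 ≈ 29.0.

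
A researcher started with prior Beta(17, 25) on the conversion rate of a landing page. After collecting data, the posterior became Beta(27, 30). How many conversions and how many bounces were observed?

10 conversions and 5 bounces

Under Beta–binomial conjugacy the posterior parameters are (a+s, b+f).
Match parameters: s=27−17=10, f=30−25=5.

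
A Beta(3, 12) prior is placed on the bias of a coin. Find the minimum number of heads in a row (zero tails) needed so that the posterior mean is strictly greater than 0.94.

After k heads and 0 tails the posterior is Beta(3+k, 12), with mean (3+k)/(3+12+k).
Set (3+k)/(15+k) > 0.94 and solve: k > (0.94·15 − 3)/(1 − 0.94) = 185.000.
The smallest integer exceeding 185.000 is 186, and checking k=186: (189)/(201) = 0.9403 > 0.94.

k = 186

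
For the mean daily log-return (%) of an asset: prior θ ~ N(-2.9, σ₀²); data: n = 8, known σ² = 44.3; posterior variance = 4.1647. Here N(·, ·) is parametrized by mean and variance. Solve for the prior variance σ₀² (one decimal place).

For the Normal–Normal model with known σ², precisions add: τ_n = τ₀ + n/σ².
So 1/σ₀² = 1/4.1647 − 8/44.3 = 0.240113 − 0.180587 = 0.059526.
Hence σ₀² = 1/0.059526 ≈ 16.8.

σ₀² = 16.8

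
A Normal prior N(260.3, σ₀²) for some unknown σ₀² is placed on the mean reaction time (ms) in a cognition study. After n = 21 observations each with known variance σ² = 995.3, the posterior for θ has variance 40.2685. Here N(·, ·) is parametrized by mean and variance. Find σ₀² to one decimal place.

σ₀² = 267.8

For the Normal–Normal model with known σ², precisions add: τ_n = τ₀ + n/σ².
So 1/σ₀² = 1/40.2685 − 21/995.3 = 0.024833 − 0.021099 = 0.003734.
Hence σ₀² = 1/0.003734 ≈ 267.8.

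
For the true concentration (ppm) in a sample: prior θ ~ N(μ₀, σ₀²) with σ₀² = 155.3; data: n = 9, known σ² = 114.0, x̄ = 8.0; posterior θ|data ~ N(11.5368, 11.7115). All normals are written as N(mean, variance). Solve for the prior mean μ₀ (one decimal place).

μ₀ = 54.9

The posterior mean is a precision-weighted average: μ_n = (τ₀μ₀ + τ_data·x̄)/(τ₀+τ_data), with τ₀=1/σ₀² and τ_data=n/σ².
Here τ₀ = 1/155.3 = 0.006439 and τ_data = 9/114.0 = 0.078947, so τ_n = 0.085386.
Rearranging for μ₀: μ₀ = (μ_n·τ_n − τ_data·x̄)/τ₀ = (11.5368·0.085386 − 0.078947·8.0) / 0.006439 = 0.353505/0.006439 ≈ 54.9.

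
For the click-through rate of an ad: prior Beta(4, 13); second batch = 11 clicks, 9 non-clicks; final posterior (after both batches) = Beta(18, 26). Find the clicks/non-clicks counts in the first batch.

3 clicks and 4 non-clicks

Sequential conjugate updates are equivalent to a single update on the pooled data, so total successes = posterior α − prior α and total failures = posterior β − prior β.
Total across both batches: 18−4=14 clicks, 26−13=13 non-clicks.
Subtract the second batch: 14−11=3 clicks and 13−9=4 non-clicks.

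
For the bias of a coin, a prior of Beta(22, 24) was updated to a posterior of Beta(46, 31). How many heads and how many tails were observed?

24 heads and 7 tails

Under Beta–binomial conjugacy the posterior parameters are (α+s, β+f).
Match parameters: s=46−22=24, f=31−24=7.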